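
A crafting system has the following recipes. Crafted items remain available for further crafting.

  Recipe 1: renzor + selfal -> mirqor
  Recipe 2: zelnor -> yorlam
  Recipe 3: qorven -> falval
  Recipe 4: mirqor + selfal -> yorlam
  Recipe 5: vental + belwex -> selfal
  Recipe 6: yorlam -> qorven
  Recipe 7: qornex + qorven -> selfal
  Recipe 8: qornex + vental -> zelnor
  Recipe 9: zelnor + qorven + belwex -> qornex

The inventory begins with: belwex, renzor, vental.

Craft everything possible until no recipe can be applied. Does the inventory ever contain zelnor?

No

zelnor would need qornex and vental (Recipe 8), but qornex is never obtained.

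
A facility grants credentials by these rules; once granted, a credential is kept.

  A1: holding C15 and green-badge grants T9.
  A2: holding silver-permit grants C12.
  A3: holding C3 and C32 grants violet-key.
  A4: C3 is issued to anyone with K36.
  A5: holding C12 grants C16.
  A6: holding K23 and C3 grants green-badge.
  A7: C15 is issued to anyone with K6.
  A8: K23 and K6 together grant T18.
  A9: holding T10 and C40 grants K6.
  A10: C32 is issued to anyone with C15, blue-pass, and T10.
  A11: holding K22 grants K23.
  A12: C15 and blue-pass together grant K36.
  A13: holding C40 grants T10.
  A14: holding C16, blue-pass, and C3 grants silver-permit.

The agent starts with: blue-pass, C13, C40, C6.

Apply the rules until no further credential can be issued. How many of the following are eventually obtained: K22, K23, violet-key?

Holding C40 grants T10 (A13).
Holding T10 and C40 grants K6 (A9).
Holding K6 grants C15 (A7).
Holding C15, blue-pass, and T10 grants C32 (A10).
Holding C15 and blue-pass grants K36 (A12).
Holding K36 grants C3 (A4).
Holding C3 and C32 grants violet-key (A3).
No rule produces K22, and it is not given.
K23 would need K22 (A11), but K22 is never granted.
violet-key: reached.
Reached: violet-key — 1 of the 3.

1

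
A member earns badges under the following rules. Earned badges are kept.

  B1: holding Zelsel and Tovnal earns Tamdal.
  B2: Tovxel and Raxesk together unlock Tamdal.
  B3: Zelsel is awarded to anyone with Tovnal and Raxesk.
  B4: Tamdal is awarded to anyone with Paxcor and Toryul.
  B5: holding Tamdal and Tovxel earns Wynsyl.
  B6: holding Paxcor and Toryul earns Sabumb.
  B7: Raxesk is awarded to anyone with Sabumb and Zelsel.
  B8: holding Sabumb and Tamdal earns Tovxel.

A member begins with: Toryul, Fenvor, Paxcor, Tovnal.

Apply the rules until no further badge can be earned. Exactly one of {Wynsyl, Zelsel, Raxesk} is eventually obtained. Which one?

Wynsyl

With Paxcor and Toryul, Sabumb is earned (B6).
With Paxcor and Toryul, Tamdal is earned (B4).
With Sabumb and Tamdal, Tovxel is earned (B8).
With Tamdal and Tovxel, Wynsyl is earned (B5).
Raxesk would need Sabumb and Zelsel (B7), but Zelsel is never earned. Zelsel would need Tovnal and Raxesk (B3), but Raxesk is never earned.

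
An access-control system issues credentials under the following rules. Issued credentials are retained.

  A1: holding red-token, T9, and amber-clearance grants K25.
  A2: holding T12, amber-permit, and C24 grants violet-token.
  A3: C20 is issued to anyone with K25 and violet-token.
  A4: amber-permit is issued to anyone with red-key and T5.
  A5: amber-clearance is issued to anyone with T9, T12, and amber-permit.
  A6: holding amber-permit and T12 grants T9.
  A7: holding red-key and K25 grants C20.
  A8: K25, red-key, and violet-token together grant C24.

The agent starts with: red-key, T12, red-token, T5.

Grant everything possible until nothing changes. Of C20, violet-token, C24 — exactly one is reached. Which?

Holding red-key and T5 grants amber-permit (A4).
Holding amber-permit and T12 grants T9 (A6).
Holding T9, T12, and amber-permit grants amber-clearance (A5).
Holding red-token, T9, and amber-clearance grants K25 (A1).
Holding red-key and K25 grants C20 (A7).
C24 would need K25, red-key, and violet-token (A8), but violet-token is never granted. violet-token would need T12, amber-permit, and C24 (A2), but C24 is never granted.

C20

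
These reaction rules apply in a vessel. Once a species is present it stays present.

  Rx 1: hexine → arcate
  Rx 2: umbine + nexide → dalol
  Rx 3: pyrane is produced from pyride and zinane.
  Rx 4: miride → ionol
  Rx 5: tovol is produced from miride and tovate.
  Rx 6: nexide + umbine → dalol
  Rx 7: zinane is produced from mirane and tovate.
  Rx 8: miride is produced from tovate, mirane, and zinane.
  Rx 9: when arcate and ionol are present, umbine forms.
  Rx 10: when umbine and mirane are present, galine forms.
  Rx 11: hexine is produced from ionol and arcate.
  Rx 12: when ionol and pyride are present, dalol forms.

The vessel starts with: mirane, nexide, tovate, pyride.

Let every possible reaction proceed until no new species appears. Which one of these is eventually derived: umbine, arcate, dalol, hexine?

dalol

mirane and tovate present → zinane forms (Rx 7).
tovate, mirane, and zinane present → miride forms (Rx 8).
miride present → ionol forms (Rx 4).
ionol and pyride present → dalol forms (Rx 12).
arcate would need hexine (Rx 1), but hexine never forms. umbine would need arcate and ionol (Rx 9), but arcate never forms. hexine would need ionol and arcate (Rx 11), but arcate never forms.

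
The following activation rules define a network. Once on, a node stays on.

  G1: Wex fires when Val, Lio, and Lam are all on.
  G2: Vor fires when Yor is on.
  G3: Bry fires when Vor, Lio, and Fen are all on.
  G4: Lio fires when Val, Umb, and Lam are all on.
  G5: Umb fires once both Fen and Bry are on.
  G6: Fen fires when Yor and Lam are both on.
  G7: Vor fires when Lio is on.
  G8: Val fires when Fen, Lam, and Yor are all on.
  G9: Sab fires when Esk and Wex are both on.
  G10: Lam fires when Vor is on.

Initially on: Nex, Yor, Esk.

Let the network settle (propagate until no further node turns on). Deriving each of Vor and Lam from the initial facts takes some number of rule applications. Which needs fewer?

Vor

Vor: G2: Yor on → Vor on. [1 rule application]
Lam: G2: Yor on → Vor on. G10: Vor on → Lam on. [2 rule applications]
Vor needs fewer.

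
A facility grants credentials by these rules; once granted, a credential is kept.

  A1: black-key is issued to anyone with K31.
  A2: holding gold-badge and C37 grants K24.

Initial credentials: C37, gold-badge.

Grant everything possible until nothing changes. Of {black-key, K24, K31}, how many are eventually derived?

1

Holding gold-badge and C37 grants K24 (A2).
black-key would need K31 (A1), but K31 is never granted.
K24: reached.
No rule produces K31, and it is not given.
Reached: K24 — 1 of the 3.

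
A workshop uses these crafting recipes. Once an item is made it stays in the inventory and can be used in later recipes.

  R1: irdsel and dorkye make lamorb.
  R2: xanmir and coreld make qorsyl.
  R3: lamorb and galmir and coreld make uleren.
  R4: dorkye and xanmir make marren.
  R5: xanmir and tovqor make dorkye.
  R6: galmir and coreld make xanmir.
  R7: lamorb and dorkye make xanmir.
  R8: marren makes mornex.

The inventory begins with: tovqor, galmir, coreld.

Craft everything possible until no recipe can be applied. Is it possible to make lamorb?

No

lamorb would need irdsel and dorkye (R1), but irdsel is never obtained.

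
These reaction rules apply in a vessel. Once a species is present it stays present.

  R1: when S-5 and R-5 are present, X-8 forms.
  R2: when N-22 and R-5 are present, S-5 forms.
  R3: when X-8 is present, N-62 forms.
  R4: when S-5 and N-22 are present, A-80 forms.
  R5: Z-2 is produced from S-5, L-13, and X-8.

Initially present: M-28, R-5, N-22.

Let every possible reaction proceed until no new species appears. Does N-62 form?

N-22 and R-5 present → S-5 forms (R2).
S-5 and R-5 present → X-8 forms (R1).
X-8 present → N-62 forms (R3).

Yes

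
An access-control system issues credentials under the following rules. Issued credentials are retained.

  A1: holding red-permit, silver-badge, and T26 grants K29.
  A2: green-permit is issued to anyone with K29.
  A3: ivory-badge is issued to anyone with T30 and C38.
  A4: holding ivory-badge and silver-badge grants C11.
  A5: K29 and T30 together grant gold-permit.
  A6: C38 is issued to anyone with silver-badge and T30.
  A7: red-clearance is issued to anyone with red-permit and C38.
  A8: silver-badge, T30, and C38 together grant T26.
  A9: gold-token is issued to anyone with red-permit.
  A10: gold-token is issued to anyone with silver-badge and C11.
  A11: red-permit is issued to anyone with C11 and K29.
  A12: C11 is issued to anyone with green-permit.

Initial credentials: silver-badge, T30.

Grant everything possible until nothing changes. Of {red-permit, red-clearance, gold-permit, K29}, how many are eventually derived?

0

red-permit would need C11 and K29 (A11), but K29 is never granted.
red-clearance would need red-permit and C38 (A7), but red-permit is never granted.
gold-permit would need K29 and T30 (A5), but K29 is never granted.
K29 would need red-permit, silver-badge, and T26 (A1), but red-permit is never granted.
None of the 4 are reached.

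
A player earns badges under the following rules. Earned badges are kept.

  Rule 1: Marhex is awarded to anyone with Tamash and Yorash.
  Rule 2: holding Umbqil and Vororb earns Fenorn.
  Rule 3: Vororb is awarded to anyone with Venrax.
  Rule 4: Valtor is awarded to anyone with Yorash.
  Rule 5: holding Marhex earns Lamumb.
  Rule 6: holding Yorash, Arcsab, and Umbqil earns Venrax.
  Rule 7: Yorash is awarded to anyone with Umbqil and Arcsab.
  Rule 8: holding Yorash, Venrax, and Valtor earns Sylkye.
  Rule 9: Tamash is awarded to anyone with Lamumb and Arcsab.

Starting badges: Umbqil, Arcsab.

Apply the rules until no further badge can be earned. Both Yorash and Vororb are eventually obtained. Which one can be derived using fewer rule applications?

Yorash

Yorash: With Umbqil and Arcsab, Yorash is earned (Rule 7). [1 rule application]
Vororb: With Umbqil and Arcsab, Yorash is earned (Rule 7). With Yorash, Arcsab, and Umbqil, Venrax is earned (Rule 6). With Venrax, Vororb is earned (Rule 3). [3 rule applications]
Yorash needs fewer.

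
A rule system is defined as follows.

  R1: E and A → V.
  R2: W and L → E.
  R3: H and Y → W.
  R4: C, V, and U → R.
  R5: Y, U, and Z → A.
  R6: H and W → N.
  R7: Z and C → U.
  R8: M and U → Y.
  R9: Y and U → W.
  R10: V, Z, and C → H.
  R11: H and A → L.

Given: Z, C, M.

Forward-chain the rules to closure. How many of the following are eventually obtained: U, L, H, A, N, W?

Z and C hold, so U follows (R7).
From M and U, R8 gives Y.
Y, U, and Z hold, so A follows (R5).
Y and U hold, so W follows (R9).
U: reached.
L would need H and A (R11), but H is never established.
H would need V, Z, and C (R10), but V is never established.
A: reached.
N would need H and W (R6), but H is never established.
W: reached.
Reached: U, A, and W — 3 of the 6.

3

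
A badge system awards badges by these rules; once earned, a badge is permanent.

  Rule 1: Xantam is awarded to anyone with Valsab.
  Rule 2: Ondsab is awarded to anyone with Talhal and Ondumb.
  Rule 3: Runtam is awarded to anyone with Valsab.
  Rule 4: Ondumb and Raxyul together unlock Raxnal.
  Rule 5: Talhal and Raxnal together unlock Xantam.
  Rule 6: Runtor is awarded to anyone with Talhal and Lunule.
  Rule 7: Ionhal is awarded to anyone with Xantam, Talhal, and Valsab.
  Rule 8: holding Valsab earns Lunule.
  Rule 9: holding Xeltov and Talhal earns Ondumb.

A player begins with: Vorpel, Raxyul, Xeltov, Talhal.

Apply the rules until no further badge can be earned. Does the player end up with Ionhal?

Ionhal would need Xantam, Talhal, and Valsab (Rule 7), but Valsab is never earned.

No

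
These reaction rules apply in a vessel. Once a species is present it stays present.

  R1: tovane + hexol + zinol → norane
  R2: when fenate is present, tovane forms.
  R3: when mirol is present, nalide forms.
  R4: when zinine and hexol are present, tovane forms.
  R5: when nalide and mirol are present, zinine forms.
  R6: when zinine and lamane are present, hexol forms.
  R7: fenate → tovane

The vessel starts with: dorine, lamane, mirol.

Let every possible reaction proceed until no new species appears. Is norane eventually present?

No

norane would need tovane, hexol, and zinol (R1), but zinol never forms.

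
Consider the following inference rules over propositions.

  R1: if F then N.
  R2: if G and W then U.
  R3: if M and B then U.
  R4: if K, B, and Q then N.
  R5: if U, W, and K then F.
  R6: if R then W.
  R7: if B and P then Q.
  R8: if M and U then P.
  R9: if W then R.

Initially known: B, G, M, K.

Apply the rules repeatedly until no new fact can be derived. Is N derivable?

M and B hold, so U follows (R3).
M and U hold, so P follows (R8).
From B and P, R7 gives Q.
K, B, and Q hold, so N follows (R4).

Yes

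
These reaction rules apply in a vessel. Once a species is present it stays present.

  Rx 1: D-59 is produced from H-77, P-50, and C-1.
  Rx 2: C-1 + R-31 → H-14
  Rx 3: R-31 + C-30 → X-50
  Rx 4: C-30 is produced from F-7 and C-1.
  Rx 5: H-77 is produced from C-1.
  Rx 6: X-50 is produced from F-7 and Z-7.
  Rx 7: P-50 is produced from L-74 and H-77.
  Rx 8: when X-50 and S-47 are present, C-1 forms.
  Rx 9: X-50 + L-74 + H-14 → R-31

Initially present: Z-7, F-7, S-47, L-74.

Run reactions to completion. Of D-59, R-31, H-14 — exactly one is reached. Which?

F-7 and Z-7 present → X-50 forms (Rx 6).
X-50 and S-47 present → C-1 forms (Rx 8).
C-1 present → H-77 forms (Rx 5).
L-74 and H-77 present → P-50 forms (Rx 7).
H-77, P-50, and C-1 present → D-59 forms (Rx 1).
R-31 would need X-50, L-74, and H-14 (Rx 9), but H-14 never forms. H-14 would need C-1 and R-31 (Rx 2), but R-31 never forms.

D-59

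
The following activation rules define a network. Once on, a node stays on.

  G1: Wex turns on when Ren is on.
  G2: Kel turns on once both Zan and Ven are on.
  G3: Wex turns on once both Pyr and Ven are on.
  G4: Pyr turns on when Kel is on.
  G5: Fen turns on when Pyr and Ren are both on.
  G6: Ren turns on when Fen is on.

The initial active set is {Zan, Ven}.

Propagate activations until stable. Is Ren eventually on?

No

Ren would need Fen (G6), but Fen never turns on.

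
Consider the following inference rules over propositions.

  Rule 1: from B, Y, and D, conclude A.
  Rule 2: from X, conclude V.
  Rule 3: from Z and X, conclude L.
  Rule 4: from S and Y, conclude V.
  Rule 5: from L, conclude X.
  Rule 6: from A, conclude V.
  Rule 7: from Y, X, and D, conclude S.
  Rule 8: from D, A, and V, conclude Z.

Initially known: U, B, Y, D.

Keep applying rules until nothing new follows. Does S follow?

S would need Y, X, and D (Rule 7), but X is never established.

No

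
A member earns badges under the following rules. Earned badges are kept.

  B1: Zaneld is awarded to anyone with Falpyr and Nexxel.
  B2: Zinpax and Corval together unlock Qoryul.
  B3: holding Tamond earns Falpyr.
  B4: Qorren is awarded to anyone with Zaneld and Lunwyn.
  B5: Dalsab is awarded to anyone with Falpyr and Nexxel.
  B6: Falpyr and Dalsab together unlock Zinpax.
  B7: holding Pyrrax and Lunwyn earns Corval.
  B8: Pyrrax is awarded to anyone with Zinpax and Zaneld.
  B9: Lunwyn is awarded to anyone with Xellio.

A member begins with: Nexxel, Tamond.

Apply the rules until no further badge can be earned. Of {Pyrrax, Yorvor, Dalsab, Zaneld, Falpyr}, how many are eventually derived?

With Tamond, Falpyr is earned (B3).
With Falpyr and Nexxel, Zaneld is earned (B1).
With Falpyr and Nexxel, Dalsab is earned (B5).
With Falpyr and Dalsab, Zinpax is earned (B6).
With Zinpax and Zaneld, Pyrrax is earned (B8).
Pyrrax: reached.
No rule produces Yorvor, and it is not given.
Dalsab: reached.
Zaneld: reached.
Falpyr: reached.
Reached: Pyrrax, Dalsab, Zaneld, and Falpyr — 4 of the 5.

4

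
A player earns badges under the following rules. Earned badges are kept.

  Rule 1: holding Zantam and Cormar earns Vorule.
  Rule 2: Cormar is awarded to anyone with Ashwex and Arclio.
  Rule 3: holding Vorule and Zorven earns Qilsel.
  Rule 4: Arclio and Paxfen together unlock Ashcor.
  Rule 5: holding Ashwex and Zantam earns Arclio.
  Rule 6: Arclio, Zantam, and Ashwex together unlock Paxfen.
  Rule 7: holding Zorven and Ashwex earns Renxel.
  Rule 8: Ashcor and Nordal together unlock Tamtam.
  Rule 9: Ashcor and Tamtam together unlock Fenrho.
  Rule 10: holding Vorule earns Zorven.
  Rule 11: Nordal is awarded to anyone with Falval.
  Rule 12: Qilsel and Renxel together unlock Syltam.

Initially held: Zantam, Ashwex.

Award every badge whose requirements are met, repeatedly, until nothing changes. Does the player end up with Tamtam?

No

Tamtam would need Ashcor and Nordal (Rule 8), but Nordal is never earned.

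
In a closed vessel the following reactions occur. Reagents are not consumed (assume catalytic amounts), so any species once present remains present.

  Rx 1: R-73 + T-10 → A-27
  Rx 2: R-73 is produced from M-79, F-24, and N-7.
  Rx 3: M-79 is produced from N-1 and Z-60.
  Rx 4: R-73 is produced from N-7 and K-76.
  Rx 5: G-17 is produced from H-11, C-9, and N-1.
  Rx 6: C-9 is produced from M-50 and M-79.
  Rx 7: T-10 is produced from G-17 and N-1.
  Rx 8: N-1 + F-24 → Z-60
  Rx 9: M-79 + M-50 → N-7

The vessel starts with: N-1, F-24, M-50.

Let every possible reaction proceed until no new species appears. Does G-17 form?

G-17 would need H-11, C-9, and N-1 (Rx 5), but H-11 never forms.

No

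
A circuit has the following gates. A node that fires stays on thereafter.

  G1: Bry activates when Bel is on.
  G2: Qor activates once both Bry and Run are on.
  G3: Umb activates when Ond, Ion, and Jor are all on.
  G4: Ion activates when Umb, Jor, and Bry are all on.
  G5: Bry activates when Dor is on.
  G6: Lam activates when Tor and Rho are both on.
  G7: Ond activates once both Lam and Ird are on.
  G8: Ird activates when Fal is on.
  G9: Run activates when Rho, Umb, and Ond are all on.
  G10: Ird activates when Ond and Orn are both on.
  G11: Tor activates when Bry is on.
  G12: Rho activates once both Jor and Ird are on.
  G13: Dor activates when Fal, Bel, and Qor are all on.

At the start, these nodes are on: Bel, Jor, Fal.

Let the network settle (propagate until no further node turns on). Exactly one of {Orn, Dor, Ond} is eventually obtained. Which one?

Fal is on, so Ird activates (G8).
G1: Bel on → Bry on.
G12: Jor and Ird on → Rho on.
Bry is on, so Tor activates (G11).
Tor and Rho are on, so Lam activates (G6).
Lam and Ird are on, so Ond activates (G7).
Dor would need Fal, Bel, and Qor (G13), but Qor never turns on. No rule produces Orn, and it is not given.

Ond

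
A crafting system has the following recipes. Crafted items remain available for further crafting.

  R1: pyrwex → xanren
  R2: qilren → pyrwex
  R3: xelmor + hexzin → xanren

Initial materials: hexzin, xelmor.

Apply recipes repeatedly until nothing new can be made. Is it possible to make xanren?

Yes

xelmor + hexzin → xanren (R3).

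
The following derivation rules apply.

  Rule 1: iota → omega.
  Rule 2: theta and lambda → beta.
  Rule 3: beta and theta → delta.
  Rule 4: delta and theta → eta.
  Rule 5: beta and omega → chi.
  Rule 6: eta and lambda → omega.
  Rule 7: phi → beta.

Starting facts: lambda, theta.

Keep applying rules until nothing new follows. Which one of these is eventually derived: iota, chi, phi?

theta and lambda hold, so beta follows (Rule 2).
beta and theta hold, so delta follows (Rule 3).
delta and theta hold, so eta follows (Rule 4).
eta and lambda hold, so omega follows (Rule 6).
From beta and omega, Rule 5 gives chi.
No rule produces phi, and it is not given. No rule produces iota, and it is not given.

chi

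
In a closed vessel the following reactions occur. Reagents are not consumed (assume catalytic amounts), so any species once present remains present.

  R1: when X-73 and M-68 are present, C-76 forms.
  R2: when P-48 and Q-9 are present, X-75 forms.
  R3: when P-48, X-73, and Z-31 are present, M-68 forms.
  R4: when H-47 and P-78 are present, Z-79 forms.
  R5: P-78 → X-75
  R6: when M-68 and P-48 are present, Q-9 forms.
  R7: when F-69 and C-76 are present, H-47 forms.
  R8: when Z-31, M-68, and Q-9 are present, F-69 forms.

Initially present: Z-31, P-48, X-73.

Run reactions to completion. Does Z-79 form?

Z-79 would need H-47 and P-78 (R4), but P-78 never forms.

No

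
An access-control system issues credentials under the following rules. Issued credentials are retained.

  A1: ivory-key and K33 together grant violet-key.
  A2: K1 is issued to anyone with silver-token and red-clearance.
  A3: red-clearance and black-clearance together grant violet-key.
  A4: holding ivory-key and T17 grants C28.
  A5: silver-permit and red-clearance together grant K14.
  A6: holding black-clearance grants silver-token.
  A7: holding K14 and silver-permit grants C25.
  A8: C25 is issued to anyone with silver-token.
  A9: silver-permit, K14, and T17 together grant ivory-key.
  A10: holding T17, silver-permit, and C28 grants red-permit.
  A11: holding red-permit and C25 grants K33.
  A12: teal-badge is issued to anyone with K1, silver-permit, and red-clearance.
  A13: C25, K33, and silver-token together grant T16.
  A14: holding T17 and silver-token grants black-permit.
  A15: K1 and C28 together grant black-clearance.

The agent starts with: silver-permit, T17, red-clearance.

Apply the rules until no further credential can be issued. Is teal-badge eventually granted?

No

teal-badge would need K1, silver-permit, and red-clearance (A12), but K1 is never granted.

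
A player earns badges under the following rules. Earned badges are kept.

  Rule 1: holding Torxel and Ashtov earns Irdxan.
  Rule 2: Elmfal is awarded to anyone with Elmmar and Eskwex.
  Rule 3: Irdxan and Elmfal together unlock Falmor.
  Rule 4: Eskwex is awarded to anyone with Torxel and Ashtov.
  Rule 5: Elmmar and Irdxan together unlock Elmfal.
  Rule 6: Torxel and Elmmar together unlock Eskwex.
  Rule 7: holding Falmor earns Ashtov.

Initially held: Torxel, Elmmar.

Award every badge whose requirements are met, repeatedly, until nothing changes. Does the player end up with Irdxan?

Irdxan would need Torxel and Ashtov (Rule 1), but Ashtov is never earned.

No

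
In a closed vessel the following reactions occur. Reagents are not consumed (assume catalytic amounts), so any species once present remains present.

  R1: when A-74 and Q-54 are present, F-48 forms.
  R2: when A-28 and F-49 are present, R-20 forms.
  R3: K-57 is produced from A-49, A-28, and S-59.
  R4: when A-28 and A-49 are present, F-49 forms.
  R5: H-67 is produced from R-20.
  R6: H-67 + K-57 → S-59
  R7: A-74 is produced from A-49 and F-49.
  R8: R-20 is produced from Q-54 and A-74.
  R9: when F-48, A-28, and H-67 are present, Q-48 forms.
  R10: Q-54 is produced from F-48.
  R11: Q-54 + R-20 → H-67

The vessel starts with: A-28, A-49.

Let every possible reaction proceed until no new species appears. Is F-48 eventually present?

F-48 would need A-74 and Q-54 (R1), but Q-54 never forms.

No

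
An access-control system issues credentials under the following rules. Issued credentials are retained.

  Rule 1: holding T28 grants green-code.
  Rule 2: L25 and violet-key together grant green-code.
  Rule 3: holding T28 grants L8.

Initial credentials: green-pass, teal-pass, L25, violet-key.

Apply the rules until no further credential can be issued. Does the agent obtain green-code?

Yes

Holding L25 and violet-key grants green-code (Rule 2).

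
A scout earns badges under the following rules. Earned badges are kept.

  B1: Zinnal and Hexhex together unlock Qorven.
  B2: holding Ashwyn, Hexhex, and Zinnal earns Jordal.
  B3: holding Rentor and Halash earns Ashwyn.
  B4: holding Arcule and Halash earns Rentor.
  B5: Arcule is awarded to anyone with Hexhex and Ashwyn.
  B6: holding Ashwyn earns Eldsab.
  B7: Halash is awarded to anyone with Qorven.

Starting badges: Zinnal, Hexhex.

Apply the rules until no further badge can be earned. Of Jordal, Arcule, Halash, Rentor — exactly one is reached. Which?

With Zinnal and Hexhex, Qorven is earned (B1).
With Qorven, Halash is earned (B7).
Jordal would need Ashwyn, Hexhex, and Zinnal (B2), but Ashwyn is never earned. Rentor would need Arcule and Halash (B4), but Arcule is never earned. Arcule would need Hexhex and Ashwyn (B5), but Ashwyn is never earned.

Halash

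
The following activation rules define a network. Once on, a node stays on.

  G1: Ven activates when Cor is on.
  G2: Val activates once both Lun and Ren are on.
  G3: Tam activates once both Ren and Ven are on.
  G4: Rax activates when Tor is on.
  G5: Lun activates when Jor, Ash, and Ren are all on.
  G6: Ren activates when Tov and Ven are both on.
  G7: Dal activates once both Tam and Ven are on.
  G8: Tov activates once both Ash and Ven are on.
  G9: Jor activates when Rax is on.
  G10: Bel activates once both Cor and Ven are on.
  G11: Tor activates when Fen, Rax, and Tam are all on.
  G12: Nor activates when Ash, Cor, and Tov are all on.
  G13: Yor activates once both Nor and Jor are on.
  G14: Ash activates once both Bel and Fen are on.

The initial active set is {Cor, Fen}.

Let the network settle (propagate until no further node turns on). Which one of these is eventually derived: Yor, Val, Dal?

Dal

G1: Cor on → Ven on.
Cor and Ven are on, so Bel activates (G10).
Bel and Fen are on, so Ash activates (G14).
G8: Ash and Ven on → Tov on.
G6: Tov and Ven on → Ren on.
G3: Ren and Ven on → Tam on.
G7: Tam and Ven on → Dal on.
Yor would need Nor and Jor (G13), but Jor never turns on. Val would need Lun and Ren (G2), but Lun never turns on.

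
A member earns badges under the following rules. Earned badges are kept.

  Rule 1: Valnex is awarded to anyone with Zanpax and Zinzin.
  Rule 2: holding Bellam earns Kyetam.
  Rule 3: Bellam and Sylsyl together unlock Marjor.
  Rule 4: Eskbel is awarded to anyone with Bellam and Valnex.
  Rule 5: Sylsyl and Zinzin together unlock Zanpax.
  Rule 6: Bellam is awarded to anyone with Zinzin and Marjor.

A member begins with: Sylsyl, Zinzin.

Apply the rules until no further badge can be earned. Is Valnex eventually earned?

With Sylsyl and Zinzin, Zanpax is earned (Rule 5).
With Zanpax and Zinzin, Valnex is earned (Rule 1).

Yes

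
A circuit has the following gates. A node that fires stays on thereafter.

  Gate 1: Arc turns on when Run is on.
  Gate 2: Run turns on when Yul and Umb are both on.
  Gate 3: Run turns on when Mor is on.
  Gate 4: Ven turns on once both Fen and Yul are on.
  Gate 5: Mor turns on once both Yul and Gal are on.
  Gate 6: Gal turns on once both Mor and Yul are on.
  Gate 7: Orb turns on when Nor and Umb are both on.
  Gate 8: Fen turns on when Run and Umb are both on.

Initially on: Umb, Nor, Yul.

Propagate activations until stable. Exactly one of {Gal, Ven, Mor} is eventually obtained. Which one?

Gate 2: Yul and Umb on → Run on.
Run and Umb are on, so Fen turns on (Gate 8).
Gate 4: Fen and Yul on → Ven on.
Gal would need Mor and Yul (Gate 6), but Mor never turns on. Mor would need Yul and Gal (Gate 5), but Gal never turns on.

Ven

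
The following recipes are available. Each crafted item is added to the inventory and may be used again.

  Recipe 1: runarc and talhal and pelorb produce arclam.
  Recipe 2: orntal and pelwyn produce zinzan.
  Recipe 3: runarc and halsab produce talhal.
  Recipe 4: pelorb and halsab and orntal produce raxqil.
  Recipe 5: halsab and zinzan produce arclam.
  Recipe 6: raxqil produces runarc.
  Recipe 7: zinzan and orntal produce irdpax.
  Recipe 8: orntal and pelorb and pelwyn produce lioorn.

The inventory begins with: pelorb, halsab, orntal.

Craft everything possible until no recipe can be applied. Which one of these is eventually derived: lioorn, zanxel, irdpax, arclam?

Using Recipe 4, pelorb, halsab, and orntal make raxqil.
Using Recipe 6, raxqil makes runarc.
runarc and halsab → talhal (Recipe 3).
Using Recipe 1, runarc, talhal, and pelorb make arclam.
irdpax would need zinzan and orntal (Recipe 7), but zinzan is never obtained. lioorn would need orntal, pelorb, and pelwyn (Recipe 8), but pelwyn is never obtained. No rule produces zanxel, and it is not given.

arclam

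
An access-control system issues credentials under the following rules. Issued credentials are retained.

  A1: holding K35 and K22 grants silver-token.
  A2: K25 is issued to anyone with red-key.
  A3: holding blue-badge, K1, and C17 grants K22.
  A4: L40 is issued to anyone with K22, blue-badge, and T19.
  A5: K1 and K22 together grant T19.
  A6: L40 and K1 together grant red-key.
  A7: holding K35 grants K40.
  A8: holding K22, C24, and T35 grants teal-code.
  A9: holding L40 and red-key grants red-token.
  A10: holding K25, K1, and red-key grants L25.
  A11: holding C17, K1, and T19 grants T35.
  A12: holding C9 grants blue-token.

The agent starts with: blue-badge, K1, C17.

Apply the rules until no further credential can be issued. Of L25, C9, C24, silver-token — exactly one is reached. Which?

Holding blue-badge, K1, and C17 grants K22 (A3).
Holding K1 and K22 grants T19 (A5).
Holding K22, blue-badge, and T19 grants L40 (A4).
Holding L40 and K1 grants red-key (A6).
Holding red-key grants K25 (A2).
Holding K25, K1, and red-key grants L25 (A10).
No rule produces C9, and it is not given. No rule produces C24, and it is not given. silver-token would need K35 and K22 (A1), but K35 is never granted.

L25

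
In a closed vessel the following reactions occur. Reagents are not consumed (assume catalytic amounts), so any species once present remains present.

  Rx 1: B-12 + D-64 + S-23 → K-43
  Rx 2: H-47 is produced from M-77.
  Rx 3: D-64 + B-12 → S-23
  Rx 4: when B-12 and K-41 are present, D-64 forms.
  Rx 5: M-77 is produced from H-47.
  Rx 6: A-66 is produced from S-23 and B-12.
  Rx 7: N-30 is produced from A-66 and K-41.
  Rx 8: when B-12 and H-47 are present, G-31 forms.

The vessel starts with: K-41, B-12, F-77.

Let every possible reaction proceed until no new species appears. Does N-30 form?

B-12 and K-41 present → D-64 forms (Rx 4).
D-64 and B-12 present → S-23 forms (Rx 3).
S-23 and B-12 present → A-66 forms (Rx 6).
A-66 and K-41 present → N-30 forms (Rx 7).

Yes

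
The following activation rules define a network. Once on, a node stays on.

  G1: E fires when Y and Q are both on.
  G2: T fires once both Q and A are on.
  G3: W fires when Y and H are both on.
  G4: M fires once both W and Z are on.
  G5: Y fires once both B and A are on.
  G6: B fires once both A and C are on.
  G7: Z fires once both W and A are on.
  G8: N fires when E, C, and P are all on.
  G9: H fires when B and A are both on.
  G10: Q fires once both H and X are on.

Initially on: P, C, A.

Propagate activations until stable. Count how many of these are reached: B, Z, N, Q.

2

A and C are on, so B fires (G6).
G5: B and A on → Y on.
B and A are on, so H fires (G9).
Y and H are on, so W fires (G3).
W and A are on, so Z fires (G7).
B: reached.
Z: reached.
N would need E, C, and P (G8), but E never turns on.
Q would need H and X (G10), but X never turns on.
Reached: B and Z — 2 of the 4.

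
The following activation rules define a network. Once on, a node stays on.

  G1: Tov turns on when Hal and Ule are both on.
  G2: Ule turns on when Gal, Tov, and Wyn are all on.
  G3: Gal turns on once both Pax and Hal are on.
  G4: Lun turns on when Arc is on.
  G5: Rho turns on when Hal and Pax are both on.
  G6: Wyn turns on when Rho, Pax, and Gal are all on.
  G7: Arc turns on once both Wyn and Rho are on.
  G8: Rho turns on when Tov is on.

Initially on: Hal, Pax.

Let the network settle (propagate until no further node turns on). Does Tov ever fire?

No

Tov would need Hal and Ule (G1), but Ule never turns on.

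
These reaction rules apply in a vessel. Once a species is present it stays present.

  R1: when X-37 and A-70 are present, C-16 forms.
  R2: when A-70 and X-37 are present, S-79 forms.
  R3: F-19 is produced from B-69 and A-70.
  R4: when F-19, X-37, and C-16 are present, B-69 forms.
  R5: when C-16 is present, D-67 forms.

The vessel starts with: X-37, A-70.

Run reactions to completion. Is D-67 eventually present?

X-37 and A-70 present → C-16 forms (R1).
C-16 present → D-67 forms (R5).

Yes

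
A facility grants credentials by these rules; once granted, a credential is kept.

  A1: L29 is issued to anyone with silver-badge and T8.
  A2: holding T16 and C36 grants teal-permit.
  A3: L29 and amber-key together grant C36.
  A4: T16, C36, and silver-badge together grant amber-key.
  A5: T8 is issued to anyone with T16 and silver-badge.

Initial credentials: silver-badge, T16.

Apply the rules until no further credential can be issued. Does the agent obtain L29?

Yes

Holding T16 and silver-badge grants T8 (A5).
Holding silver-badge and T8 grants L29 (A1).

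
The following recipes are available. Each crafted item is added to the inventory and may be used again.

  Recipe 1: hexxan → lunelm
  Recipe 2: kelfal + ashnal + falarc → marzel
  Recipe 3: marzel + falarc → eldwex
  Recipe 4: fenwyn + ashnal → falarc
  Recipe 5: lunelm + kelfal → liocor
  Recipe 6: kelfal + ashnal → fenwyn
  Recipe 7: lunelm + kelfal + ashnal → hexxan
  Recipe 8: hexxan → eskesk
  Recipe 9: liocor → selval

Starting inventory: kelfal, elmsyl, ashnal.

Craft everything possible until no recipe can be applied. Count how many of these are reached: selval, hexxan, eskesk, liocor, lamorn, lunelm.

0

selval would need liocor (Recipe 9), but liocor is never obtained.
hexxan would need lunelm, kelfal, and ashnal (Recipe 7), but lunelm is never obtained.
eskesk would need hexxan (Recipe 8), but hexxan is never obtained.
liocor would need lunelm and kelfal (Recipe 5), but lunelm is never obtained.
No rule produces lamorn, and it is not given.
lunelm would need hexxan (Recipe 1), but hexxan is never obtained.
None of the 6 are reached.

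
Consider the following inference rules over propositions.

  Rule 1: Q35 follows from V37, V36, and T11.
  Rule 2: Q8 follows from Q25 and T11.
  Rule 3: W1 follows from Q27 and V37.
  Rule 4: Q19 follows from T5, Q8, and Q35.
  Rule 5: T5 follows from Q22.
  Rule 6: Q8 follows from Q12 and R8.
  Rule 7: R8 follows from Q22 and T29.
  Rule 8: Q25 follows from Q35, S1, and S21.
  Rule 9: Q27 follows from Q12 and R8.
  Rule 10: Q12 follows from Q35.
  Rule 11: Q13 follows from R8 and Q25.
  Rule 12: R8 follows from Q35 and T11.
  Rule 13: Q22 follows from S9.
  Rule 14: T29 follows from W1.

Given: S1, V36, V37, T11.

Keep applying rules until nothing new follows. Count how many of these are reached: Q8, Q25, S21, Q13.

1

V37, V36, and T11 hold, so Q35 follows (Rule 1).
From Q35 and T11, Rule 12 gives R8.
Q35 holds, so Q12 follows (Rule 10).
Q12 and R8 hold, so Q8 follows (Rule 6).
Q8: reached.
Q25 would need Q35, S1, and S21 (Rule 8), but S21 is never established.
No rule produces S21, and it is not given.
Q13 would need R8 and Q25 (Rule 11), but Q25 is never established.
Reached: Q8 — 1 of the 4.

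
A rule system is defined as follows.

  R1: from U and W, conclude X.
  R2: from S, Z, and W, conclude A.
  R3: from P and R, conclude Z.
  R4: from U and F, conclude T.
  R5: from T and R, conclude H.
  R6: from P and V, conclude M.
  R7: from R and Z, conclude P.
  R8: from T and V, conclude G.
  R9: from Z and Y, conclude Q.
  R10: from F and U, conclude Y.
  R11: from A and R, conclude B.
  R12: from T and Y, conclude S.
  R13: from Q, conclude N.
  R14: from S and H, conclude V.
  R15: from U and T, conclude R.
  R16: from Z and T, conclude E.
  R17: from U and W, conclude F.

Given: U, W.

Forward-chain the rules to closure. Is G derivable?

Yes

U and W hold, so F follows (R17).
From F and U, R10 gives Y.
From U and F, R4 gives T.
From U and T, R15 gives R.
From T and Y, R12 gives S.
From T and R, R5 gives H.
From S and H, R14 gives V.
From T and V, R8 gives G.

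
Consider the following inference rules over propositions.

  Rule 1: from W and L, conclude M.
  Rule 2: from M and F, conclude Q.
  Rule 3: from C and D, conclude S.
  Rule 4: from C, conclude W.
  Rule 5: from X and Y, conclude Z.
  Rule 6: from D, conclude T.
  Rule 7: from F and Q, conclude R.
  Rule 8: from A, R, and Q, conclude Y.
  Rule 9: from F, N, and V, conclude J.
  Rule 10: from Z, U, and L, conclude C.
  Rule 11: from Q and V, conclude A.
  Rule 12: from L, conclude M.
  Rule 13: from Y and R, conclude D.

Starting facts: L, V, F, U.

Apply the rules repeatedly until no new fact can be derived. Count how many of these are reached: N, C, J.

0

No rule produces N, and it is not given.
C would need Z, U, and L (Rule 10), but Z is never established.
J would need F, N, and V (Rule 9), but N is never established.
None of the 3 are reached.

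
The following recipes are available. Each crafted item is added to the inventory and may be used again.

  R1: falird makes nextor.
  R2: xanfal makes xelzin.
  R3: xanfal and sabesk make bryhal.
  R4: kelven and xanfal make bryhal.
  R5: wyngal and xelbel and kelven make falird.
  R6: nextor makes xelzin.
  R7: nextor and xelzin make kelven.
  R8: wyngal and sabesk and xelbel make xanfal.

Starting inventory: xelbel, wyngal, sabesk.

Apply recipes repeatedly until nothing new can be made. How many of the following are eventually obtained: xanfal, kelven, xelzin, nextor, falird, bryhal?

Using R8, wyngal, sabesk, and xelbel make xanfal.
Using R3, xanfal and sabesk make bryhal.
xanfal → xelzin (R2).
xanfal: reached.
kelven would need nextor and xelzin (R7), but nextor is never obtained.
xelzin: reached.
nextor would need falird (R1), but falird is never obtained.
falird would need wyngal, xelbel, and kelven (R5), but kelven is never obtained.
bryhal: reached.
Reached: xanfal, xelzin, and bryhal — 3 of the 6.

3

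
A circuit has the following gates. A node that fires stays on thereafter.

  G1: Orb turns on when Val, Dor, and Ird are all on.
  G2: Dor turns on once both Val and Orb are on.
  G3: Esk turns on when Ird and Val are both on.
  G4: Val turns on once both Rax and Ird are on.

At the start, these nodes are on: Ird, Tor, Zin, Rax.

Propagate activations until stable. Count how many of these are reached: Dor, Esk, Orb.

Rax and Ird are on, so Val turns on (G4).
G3: Ird and Val on → Esk on.
Dor would need Val and Orb (G2), but Orb never turns on.
Esk: reached.
Orb would need Val, Dor, and Ird (G1), but Dor never turns on.
Reached: Esk — 1 of the 3.

1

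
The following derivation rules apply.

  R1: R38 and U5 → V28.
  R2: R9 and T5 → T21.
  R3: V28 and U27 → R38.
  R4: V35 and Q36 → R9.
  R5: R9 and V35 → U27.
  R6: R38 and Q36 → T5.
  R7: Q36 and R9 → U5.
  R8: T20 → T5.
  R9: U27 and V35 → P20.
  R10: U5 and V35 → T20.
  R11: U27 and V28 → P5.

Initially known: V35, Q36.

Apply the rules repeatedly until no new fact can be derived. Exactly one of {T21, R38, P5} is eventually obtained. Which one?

T21

V35 and Q36 hold, so R9 follows (R4).
Q36 and R9 hold, so U5 follows (R7).
U5 and V35 hold, so T20 follows (R10).
From T20, R8 gives T5.
R9 and T5 hold, so T21 follows (R2).
P5 would need U27 and V28 (R11), but V28 is never established. R38 would need V28 and U27 (R3), but V28 is never established.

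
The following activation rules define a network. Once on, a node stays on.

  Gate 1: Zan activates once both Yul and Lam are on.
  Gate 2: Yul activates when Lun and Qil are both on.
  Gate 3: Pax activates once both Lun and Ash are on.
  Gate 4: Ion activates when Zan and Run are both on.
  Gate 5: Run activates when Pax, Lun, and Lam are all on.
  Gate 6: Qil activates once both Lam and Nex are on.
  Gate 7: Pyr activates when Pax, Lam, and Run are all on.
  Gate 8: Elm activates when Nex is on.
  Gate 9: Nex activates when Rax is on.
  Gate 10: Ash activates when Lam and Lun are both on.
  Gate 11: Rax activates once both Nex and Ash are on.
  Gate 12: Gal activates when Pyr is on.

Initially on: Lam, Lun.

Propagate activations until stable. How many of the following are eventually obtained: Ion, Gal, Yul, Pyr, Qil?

2

Gate 10: Lam and Lun on → Ash on.
Lun and Ash are on, so Pax activates (Gate 3).
Gate 5: Pax, Lun, and Lam on → Run on.
Pax, Lam, and Run are on, so Pyr activates (Gate 7).
Pyr is on, so Gal activates (Gate 12).
Ion would need Zan and Run (Gate 4), but Zan never turns on.
Gal: reached.
Yul would need Lun and Qil (Gate 2), but Qil never turns on.
Pyr: reached.
Qil would need Lam and Nex (Gate 6), but Nex never turns on.
Reached: Gal and Pyr — 2 of the 5.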